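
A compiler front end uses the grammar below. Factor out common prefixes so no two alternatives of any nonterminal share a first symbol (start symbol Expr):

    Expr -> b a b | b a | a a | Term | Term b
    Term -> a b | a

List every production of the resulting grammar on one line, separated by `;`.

Expr -> a a | b a Expr1 | Term Expr2; Term -> a Term1; Expr1 -> b | ε; Expr2 -> ε | b; Term1 -> b | ε

Expr has alternatives sharing prefix 'b a': factor to Expr → b a Expr1 with Expr1 → b | ε.
Expr has alternatives sharing prefix 'Term': factor to Expr → Term Expr2 with Expr2 → ε | b.
Term has alternatives sharing prefix 'a': factor to Term → a Term1 with Term1 → b | ε.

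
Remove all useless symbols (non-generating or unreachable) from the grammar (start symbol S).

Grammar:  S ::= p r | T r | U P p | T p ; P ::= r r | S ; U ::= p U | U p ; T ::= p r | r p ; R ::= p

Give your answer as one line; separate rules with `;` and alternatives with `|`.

Generating nonterminals: {P, R, S, T}.
Reachable from S after that: {S, T}.
Removed useless symbols: {P, R, U} and every production mentioning them.

S ::= p r | T r | T p; T ::= p r | r p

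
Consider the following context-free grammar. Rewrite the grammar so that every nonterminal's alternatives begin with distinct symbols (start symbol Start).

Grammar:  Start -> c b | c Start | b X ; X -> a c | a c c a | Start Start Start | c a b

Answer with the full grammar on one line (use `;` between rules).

Start -> b X | c Start1; X -> Start Start Start | c a b | a c X1; Start1 -> b | Start; X1 -> ε | c a

Start has alternatives sharing prefix 'c': factor to Start → c Start1 with Start1 → b | Start.
X has alternatives sharing prefix 'a c': factor to X → a c X1 with X1 → ε | c a.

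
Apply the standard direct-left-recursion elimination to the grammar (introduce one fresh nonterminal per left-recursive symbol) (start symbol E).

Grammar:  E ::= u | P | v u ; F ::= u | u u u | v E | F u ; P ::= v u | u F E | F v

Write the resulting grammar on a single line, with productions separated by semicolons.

E ::= u | P | v u; F ::= u F' | u u u F' | v E F'; P ::= v u | u F E | F v; F' ::= u F' | eps

F is directly left-recursive.
For F: α = {u}, β = {u, u u u, v E}. Rewrite as F → β F' and F' → α F' | ε.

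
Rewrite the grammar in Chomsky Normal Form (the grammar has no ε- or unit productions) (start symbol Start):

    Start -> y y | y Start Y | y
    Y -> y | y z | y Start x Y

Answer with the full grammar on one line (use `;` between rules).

Start -> X1 X1 | X1 Y1 | y; Y -> y | X1 X2 | X1 Y2; X1 -> y; X2 -> z; X3 -> x; Y1 -> Start Y; Y2 -> Start Y3; Y3 -> X3 Y

Introduce a nonterminal for each terminal appearing in a rule of length ≥ 2: X1 → y, X2 → z, X3 → x.
Binarize each right-hand side of length ≥ 3 by chaining fresh nonterminals (Y1, Y2, …): affected rules were Start → X1 Start Y; Y → X1 Start X3 Y.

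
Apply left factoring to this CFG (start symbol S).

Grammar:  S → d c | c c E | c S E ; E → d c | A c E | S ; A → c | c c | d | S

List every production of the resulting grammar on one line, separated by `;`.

S has alternatives sharing prefix 'c': factor to S → c S' with S' → c E | S E.
A has alternatives sharing prefix 'c': factor to A → c A' with A' → ε | c.

S → d c | c S'; E → d c | A c E | S; A → d | S | c A'; S' → c E | S E; A' → ε | c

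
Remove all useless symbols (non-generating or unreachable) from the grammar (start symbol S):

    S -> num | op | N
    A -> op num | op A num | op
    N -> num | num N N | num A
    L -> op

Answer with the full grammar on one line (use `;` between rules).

S -> num | op | N; A -> op num | op A num | op; N -> num | num N N | num A

Generating nonterminals: {A, L, N, S}.
Reachable from S after that: {A, N, S}.
Removed useless symbols: {L} and every production mentioning them.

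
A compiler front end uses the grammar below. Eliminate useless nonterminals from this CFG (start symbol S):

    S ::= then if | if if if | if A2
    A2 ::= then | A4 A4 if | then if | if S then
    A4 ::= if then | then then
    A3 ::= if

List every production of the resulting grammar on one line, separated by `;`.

S ::= then if | if if if | if A2; A2 ::= then | A4 A4 if | then if | if S then; A4 ::= if then | then then

Generating nonterminals: {A2, A3, A4, S}.
Reachable from S after that: {A2, A4, S}.
Removed useless symbols: {A3} and every production mentioning them.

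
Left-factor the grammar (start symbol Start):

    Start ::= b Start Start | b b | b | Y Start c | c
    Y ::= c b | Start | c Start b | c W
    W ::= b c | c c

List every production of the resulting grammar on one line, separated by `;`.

Start has alternatives sharing prefix 'b': factor to Start → b Start1 with Start1 → Start Start | b | ε.
Y has alternatives sharing prefix 'c': factor to Y → c Y1 with Y1 → b | Start b | W.

Start ::= Y Start c | c | b Start1; Y ::= Start | c Y1; W ::= b c | c c; Start1 ::= Start Start | b | ε; Y1 ::= b | Start b | W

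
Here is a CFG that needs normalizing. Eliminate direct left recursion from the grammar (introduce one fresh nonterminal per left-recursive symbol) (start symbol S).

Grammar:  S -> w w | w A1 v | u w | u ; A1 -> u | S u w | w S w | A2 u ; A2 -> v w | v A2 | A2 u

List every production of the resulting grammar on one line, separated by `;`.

S -> w w | w A1 v | u w | u; A1 -> u | S u w | w S w | A2 u; A2 -> v w A2' | v A2 A2'; A2' -> u A2' | ε

A2 is directly left-recursive.
For A2: α = {u}, β = {v w, v A2}. Rewrite as A2 → β A2' and A2' → α A2' | ε.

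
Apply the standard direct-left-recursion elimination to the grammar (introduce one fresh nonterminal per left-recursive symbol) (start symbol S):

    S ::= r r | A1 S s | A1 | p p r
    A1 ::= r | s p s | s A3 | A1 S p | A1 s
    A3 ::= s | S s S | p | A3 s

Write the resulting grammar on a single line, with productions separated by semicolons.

A1, A3 are directly left-recursive.
For A1: α = {S p, s}, β = {r, s p s, s A3}. Rewrite as A1 → β A1' and A1' → α A1' | ε.
For A3: α = {s}, β = {s, S s S, p}. Rewrite as A3 → β A3' and A3' → α A3' | ε.

S ::= r r | A1 S s | A1 | p p r; A1 ::= r A1' | s p s A1' | s A3 A1'; A3 ::= s A3' | S s S A3' | p A3'; A1' ::= S p A1' | s A1' | ε; A3' ::= s A3' | ε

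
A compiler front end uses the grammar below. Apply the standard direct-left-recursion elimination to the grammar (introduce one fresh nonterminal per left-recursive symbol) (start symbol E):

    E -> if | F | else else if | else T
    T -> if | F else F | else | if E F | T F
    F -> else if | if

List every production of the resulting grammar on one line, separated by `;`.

T is directly left-recursive.
For T: α = {F}, β = {if, F else F, else, if E F}. Rewrite as T → β T' and T' → α T' | ε.

E -> if | F | else else if | else T; T -> if T' | F else F T' | else T' | if E F T'; F -> else if | if; T' -> F T' | eps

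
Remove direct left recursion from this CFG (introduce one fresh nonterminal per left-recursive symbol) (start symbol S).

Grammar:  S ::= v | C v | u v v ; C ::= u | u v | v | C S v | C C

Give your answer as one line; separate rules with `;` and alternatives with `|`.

S ::= v | C v | u v v; C ::= u C' | u v C' | v C'; C' ::= S v C' | C C' | ε

Directly left-recursive nonterminal: C.
For C: α = {S v, C}, β = {u, u v, v}. Rewrite as C → β C' and C' → α C' | ε.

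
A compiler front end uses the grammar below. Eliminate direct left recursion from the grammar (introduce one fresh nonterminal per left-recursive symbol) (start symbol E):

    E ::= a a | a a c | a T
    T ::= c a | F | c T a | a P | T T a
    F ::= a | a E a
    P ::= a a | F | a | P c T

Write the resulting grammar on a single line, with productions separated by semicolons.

Directly left-recursive nonterminals: T, P.
For T: α = {T a}, β = {c a, F, c T a, a P}. Rewrite as T → β T' and T' → α T' | ε.
For P: α = {c T}, β = {a a, F, a}. Rewrite as P → β P' and P' → α P' | ε.

E ::= a a | a a c | a T; T ::= c a T' | F T' | c T a T' | a P T'; F ::= a | a E a; P ::= a a P' | F P' | a P'; T' ::= T a T' | ε; P' ::= c T P' | ε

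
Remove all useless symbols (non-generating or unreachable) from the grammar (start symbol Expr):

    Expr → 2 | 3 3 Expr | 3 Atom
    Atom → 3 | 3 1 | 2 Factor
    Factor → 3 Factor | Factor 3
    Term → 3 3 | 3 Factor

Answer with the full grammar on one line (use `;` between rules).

Generating nonterminals: {Atom, Expr, Term}.
Reachable from Expr after that: {Atom, Expr}.
Removed useless symbols: {Factor, Term} and every production mentioning them.

Expr → 2 | 3 3 Expr | 3 Atom; Atom → 3 | 3 1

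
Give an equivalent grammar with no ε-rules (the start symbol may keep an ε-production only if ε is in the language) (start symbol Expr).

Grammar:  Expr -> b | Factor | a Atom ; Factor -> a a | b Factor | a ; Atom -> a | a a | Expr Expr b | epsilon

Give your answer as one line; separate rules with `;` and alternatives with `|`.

Nullable nonterminals: {Atom}.
ε ∉ L(G), so no ε-production is kept.
For each production, add variants omitting each subset of nullable occurrences: Expr → a Atom gives a Atom | a.

Expr -> b | Factor | a Atom | a; Factor -> a a | b Factor | a; Atom -> a | a a | Expr Expr b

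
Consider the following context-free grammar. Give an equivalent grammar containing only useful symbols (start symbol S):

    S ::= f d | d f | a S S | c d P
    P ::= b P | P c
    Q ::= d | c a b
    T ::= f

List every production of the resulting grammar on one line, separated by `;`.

S ::= f d | d f | a S S

Generating nonterminals: {Q, S, T}.
Reachable from S after that: {S}.
Removed useless symbols: {P, Q, T} and every production mentioning them.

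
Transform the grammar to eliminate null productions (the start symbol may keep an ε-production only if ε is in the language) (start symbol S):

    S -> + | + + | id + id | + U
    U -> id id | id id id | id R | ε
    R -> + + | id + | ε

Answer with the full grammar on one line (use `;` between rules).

S -> + | + + | id + id | + U; U -> id id | id id id | id R | id; R -> + + | id +

The nullable symbols are {R, U}.
ε ∉ L(G), so no ε-production is kept.
For each production, add variants omitting each subset of nullable occurrences: U → id R gives id R | id.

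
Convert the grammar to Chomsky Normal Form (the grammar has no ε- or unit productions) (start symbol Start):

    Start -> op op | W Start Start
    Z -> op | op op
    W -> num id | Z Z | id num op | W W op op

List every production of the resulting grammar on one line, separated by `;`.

Start -> X1 X1 | W Y1; Z -> op | X1 X1; W -> X2 X3 | Z Z | X3 Y2 | W Y3; X1 -> op; X2 -> num; X3 -> id; Y1 -> Start Start; Y2 -> X2 X1; Y3 -> W Y4; Y4 -> X1 X1

Introduce a nonterminal for each terminal appearing in a rule of length ≥ 2: X1 → op, X2 → num, X3 → id.
Binarize each right-hand side of length ≥ 3 by chaining fresh nonterminals (Y1, Y2, …): affected rules were Start → W Start Start; W → X3 X2 X1; W → W W X1 X1.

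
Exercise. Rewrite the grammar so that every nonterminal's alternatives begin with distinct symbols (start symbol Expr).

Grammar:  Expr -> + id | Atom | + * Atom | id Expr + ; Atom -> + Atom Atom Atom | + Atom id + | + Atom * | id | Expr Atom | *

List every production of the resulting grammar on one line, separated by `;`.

Expr -> Atom | id Expr + | + Expr1; Atom -> id | Expr Atom | * | + Atom Atom1; Expr1 -> id | * Atom; Atom1 -> Atom Atom | id + | *

Expr has alternatives sharing prefix '+': factor to Expr → + Expr1 with Expr1 → id | * Atom.
Atom has alternatives sharing prefix '+ Atom': factor to Atom → + Atom Atom1 with Atom1 → Atom Atom | id + | *.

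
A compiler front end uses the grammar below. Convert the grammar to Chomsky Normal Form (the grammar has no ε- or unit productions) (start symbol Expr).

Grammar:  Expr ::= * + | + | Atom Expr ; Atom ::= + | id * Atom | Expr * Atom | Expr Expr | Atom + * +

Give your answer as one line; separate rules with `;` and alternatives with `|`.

Introduce a nonterminal for each terminal appearing in a rule of length ≥ 2: X1 → *, X2 → +, X3 → id.
Binarize each right-hand side of length ≥ 3 by chaining fresh nonterminals (Y1, Y2, …): affected rules were Atom → X3 X1 Atom; Atom → Expr X1 Atom; Atom → Atom X2 X1 X2.

Expr ::= X1 X2 | + | Atom Expr; Atom ::= + | X3 Y1 | Expr Y2 | Expr Expr | Atom Y3; X1 ::= *; X2 ::= +; X3 ::= id; Y1 ::= X1 Atom; Y2 ::= X1 Atom; Y3 ::= X2 Y4; Y4 ::= X1 X2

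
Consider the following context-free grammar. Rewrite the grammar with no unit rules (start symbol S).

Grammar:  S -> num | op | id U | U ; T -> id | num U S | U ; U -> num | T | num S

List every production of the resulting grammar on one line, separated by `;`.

S -> num | num S | op | id U | id | num U S; T -> num | num S | id | num U S; U -> num | num S | id | num U S

Unit pairs: S ⇒* {T, U}; T ⇒* {U}; U ⇒* {T}.
For each unit pair (A, B), copy every non-unit production of B to A, then drop all unit productions.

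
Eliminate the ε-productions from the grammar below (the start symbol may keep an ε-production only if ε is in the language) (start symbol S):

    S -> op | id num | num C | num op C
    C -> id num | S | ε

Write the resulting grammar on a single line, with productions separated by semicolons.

S -> op | id num | num C | num | num op C | num op; C -> id num | S

The nullable symbols are {C}.
ε ∉ L(G), so no ε-production is kept.
Expand every rule over subsets of its nullable positions: S → num C gives num C | num. S → num op C gives num op C | num op.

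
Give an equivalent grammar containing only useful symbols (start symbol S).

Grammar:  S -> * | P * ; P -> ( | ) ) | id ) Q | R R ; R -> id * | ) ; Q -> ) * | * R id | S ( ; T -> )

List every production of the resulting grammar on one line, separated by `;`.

S -> * | P *; P -> ( | ) ) | id ) Q | R R; R -> id * | ); Q -> ) * | * R id | S (

Generating nonterminals: {P, Q, R, S, T}.
Reachable from S after that: {P, Q, R, S}.
Removed useless symbols: {T} and every production mentioning them.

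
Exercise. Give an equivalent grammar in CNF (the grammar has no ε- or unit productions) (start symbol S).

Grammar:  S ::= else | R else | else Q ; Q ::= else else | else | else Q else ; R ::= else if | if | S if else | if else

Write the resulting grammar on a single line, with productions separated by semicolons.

S ::= else | R X1 | X1 Q; Q ::= X1 X1 | else | X1 Y1; R ::= X1 X2 | if | S Y2 | X2 X1; X1 ::= else; X2 ::= if; Y1 ::= Q X1; Y2 ::= X2 X1

Introduce a nonterminal for each terminal appearing in a rule of length ≥ 2: X1 → else, X2 → if.
Binarize each right-hand side of length ≥ 3 by chaining fresh nonterminals (Y1, Y2, …): affected rules were Q → X1 Q X1; R → S X2 X1.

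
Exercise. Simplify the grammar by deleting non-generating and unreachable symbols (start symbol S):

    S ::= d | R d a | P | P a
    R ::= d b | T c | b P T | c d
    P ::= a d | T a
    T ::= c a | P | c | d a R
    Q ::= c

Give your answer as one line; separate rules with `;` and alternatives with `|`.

S ::= d | R d a | P | P a; R ::= d b | T c | b P T | c d; P ::= a d | T a; T ::= c a | P | c | d a R

Generating nonterminals: {P, Q, R, S, T}.
Reachable from S after that: {P, R, S, T}.
Removed useless symbols: {Q} and every production mentioning them.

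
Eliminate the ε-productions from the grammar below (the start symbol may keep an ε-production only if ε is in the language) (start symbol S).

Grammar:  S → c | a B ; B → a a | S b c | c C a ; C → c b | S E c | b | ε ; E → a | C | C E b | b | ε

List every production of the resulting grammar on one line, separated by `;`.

Nullable set = {C, E}.
ε ∉ L(G), so no ε-production is kept.
Expand every rule over subsets of its nullable positions: B → c C a gives c C a | c a. C → S E c gives S E c | S c. E → C E b gives C E b | C b | E b | b.

S → c | a B; B → a a | S b c | c C a | c a; C → c b | S E c | S c | b; E → a | C | C E b | C b | E b | b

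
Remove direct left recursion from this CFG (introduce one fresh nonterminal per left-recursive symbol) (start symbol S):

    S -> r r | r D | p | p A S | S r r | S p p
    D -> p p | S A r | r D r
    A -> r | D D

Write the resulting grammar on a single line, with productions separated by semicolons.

S -> r r S' | r D S' | p S' | p A S S'; D -> p p | S A r | r D r; A -> r | D D; S' -> r r S' | p p S' | ε

Directly left-recursive nonterminal: S.
For S: α = {r r, p p}, β = {r r, r D, p, p A S}. Rewrite as S → β S' and S' → α S' | ε.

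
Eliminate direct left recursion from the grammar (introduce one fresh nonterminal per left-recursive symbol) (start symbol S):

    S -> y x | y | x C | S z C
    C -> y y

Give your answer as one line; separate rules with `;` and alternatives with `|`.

Left recursion appears on S.
For S: α = {z C}, β = {y x, y, x C}. Rewrite as S → β S' and S' → α S' | ε.

S -> y x S' | y S' | x C S'; C -> y y; S' -> z C S' | ε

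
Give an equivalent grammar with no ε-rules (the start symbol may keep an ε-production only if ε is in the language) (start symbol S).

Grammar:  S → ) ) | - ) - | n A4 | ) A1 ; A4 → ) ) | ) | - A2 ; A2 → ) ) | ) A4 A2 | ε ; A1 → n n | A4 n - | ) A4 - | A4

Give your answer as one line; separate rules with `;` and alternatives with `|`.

The nullable symbols are {A2}.
ε ∉ L(G), so no ε-production is kept.
Add the nullable-subset variants: A4 → - A2 gives - A2 | -. A2 → ) A4 A2 gives ) A4 A2 | ) A4.

S → ) ) | - ) - | n A4 | ) A1; A4 → ) ) | ) | - A2 | -; A2 → ) ) | ) A4 A2 | ) A4; A1 → n n | A4 n - | ) A4 - | A4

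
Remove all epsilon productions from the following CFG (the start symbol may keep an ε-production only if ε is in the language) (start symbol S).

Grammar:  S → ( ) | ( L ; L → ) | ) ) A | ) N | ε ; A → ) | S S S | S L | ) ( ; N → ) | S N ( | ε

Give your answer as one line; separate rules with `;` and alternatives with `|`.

Nullable set = {L, N}.
ε ∉ L(G), so no ε-production is kept.
For each production, add variants omitting each subset of nullable occurrences: S → ( L gives ( L | (. A → S L gives S L | S. N → S N ( gives S N ( | S (.

S → ( ) | ( L | (; L → ) | ) ) A | ) N; A → ) | S S S | S L | S | ) (; N → ) | S N ( | S (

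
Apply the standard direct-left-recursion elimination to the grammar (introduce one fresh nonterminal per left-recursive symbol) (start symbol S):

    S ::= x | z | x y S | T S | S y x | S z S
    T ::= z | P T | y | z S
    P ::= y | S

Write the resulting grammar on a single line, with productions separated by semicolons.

S ::= x S' | z S' | x y S S' | T S S'; T ::= z | P T | y | z S; P ::= y | S; S' ::= y x S' | z S S' | epsilon

S is directly left-recursive.
For S: α = {y x, z S}, β = {x, z, x y S, T S}. Rewrite as S → β S' and S' → α S' | ε.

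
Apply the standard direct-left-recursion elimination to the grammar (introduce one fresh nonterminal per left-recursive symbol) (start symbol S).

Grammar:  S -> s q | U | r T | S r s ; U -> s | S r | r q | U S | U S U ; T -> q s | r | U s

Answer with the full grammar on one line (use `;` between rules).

Left recursion appears on S, U.
For S: α = {r s}, β = {s q, U, r T}. Rewrite as S → β S' and S' → α S' | ε.
For U: α = {S, S U}, β = {s, S r, r q}. Rewrite as U → β U' and U' → α U' | ε.

S -> s q S' | U S' | r T S'; U -> s U' | S r U' | r q U'; T -> q s | r | U s; S' -> r s S' | epsilon; U' -> S U' | S U U' | epsilon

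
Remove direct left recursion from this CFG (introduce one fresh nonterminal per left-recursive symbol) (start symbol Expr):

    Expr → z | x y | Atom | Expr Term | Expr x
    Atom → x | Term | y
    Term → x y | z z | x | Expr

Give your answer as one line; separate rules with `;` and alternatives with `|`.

Expr → z Expr1 | x y Expr1 | Atom Expr1; Atom → x | Term | y; Term → x y | z z | x | Expr; Expr1 → Term Expr1 | x Expr1 | ε

Left recursion appears on Expr.
For Expr: α = {Term, x}, β = {z, x y, Atom}. Rewrite as Expr → β Expr1 and Expr1 → α Expr1 | ε.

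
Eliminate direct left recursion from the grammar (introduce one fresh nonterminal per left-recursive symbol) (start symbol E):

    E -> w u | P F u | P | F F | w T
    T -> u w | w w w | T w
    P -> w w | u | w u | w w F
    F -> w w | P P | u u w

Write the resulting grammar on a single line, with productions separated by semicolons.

Directly left-recursive nonterminal: T.
For T: α = {w}, β = {u w, w w w}. Rewrite as T → β T' and T' → α T' | ε.

E -> w u | P F u | P | F F | w T; T -> u w T' | w w w T'; P -> w w | u | w u | w w F; F -> w w | P P | u u w; T' -> w T' | ε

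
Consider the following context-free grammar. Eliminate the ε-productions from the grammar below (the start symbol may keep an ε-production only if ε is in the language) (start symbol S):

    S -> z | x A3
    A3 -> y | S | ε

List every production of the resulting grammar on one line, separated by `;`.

The nullable symbols are {A3}.
ε ∉ L(G), so no ε-production is kept.
Expand every rule over subsets of its nullable positions: S → x A3 gives x A3 | x.

S -> z | x A3 | x; A3 -> y | S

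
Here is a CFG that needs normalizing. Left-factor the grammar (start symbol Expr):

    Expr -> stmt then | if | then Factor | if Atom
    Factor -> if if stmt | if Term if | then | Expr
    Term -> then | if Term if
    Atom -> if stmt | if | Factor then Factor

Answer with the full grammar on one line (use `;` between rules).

Expr has alternatives sharing prefix 'if': factor to Expr → if Expr1 with Expr1 → ε | Atom.
Factor has alternatives sharing prefix 'if': factor to Factor → if Factor1 with Factor1 → if stmt | Term if.
Atom has alternatives sharing prefix 'if': factor to Atom → if Atom1 with Atom1 → stmt | ε.

Expr -> stmt then | then Factor | if Expr1; Factor -> then | Expr | if Factor1; Term -> then | if Term if; Atom -> Factor then Factor | if Atom1; Expr1 -> ε | Atom; Factor1 -> if stmt | Term if; Atom1 -> stmt | ε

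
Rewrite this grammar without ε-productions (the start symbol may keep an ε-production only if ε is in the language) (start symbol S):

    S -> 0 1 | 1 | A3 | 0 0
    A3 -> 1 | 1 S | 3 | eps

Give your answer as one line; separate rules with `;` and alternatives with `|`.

S -> 0 1 | 1 | A3 | 0 0 | ε; A3 -> 1 | 1 S | 3

The nullable symbols are {A3, S}.
ε ∈ L(G) since S is nullable, so keep S → ε.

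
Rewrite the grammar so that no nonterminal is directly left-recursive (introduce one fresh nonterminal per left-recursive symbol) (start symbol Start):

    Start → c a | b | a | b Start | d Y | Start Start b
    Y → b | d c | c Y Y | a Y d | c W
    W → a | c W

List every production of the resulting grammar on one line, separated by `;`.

Start → c a Start1 | b Start1 | a Start1 | b Start Start1 | d Y Start1; Y → b | d c | c Y Y | a Y d | c W; W → a | c W; Start1 → Start b Start1 | epsilon

Directly left-recursive nonterminal: Start.
For Start: α = {Start b}, β = {c a, b, a, b Start, d Y}. Rewrite as Start → β Start1 and Start1 → α Start1 | ε.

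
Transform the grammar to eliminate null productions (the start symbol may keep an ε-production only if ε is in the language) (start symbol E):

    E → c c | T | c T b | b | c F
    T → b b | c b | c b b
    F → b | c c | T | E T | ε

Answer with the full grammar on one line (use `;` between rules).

E → c c | T | c T b | b | c F | c; T → b b | c b | c b b; F → b | c c | T | E T

The nullable symbols are {F}.
ε ∉ L(G), so no ε-production is kept.
Expand every rule over subsets of its nullable positions: E → c F gives c F | c.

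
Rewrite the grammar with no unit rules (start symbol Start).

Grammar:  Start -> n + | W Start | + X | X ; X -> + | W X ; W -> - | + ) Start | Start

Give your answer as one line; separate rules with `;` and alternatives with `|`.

Unit pairs: Start ⇒* {X}; W ⇒* {Start, X}.
Replace each nonterminal's rules with the union of the non-unit rules of every nonterminal it unit-derives.

Start -> n + | W Start | + X | + | W X; X -> + | W X; W -> n + | W Start | + X | + | W X | - | + ) Start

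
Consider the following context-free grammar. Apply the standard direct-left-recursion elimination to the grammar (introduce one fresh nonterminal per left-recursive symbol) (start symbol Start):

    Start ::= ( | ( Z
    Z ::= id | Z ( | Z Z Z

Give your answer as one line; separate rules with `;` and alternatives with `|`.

Left recursion appears on Z.
For Z: α = {(, Z Z}, β = {id}. Rewrite as Z → β Z1 and Z1 → α Z1 | ε.

Start ::= ( | ( Z; Z ::= id Z1; Z1 ::= ( Z1 | Z Z Z1 | ε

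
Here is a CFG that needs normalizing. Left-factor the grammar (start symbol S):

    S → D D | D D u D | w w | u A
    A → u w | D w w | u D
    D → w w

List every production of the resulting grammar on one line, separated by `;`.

S has alternatives sharing prefix 'D D': factor to S → D D S' with S' → ε | u D.
A has alternatives sharing prefix 'u': factor to A → u A' with A' → w | D.

S → w w | u A | D D S'; A → D w w | u A'; D → w w; S' → epsilon | u D; A' → w | D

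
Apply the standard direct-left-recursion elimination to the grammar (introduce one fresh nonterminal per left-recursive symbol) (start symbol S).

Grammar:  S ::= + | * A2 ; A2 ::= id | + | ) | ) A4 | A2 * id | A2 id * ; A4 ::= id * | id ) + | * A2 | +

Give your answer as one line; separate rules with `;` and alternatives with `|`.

A2 is directly left-recursive.
For A2: α = {* id, id *}, β = {id, +, ), ) A4}. Rewrite as A2 → β A2' and A2' → α A2' | ε.

S ::= + | * A2; A2 ::= id A2' | + A2' | ) A2' | ) A4 A2'; A4 ::= id * | id ) + | * A2 | +; A2' ::= * id A2' | id * A2' | ε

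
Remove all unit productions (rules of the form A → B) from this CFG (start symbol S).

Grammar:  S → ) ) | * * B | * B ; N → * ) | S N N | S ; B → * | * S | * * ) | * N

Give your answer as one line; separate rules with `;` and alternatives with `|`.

Unit pairs: N ⇒* {S}.
Replace each nonterminal's rules with the union of the non-unit rules of every nonterminal it unit-derives.

S → ) ) | * * B | * B; N → ) ) | * * B | * B | * ) | S N N; B → * | * S | * * ) | * N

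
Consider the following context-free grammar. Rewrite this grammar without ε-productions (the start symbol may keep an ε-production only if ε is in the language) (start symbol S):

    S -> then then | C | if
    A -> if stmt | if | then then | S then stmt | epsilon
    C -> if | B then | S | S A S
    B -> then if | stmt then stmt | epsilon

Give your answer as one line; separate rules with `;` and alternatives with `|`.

Nullable nonterminals: {A, B}.
ε ∉ L(G), so no ε-production is kept.
Expand every rule over subsets of its nullable positions: C → B then gives B then | then. C → S A S gives S A S | S S.

S -> then then | C | if; A -> if stmt | if | then then | S then stmt; C -> if | B then | then | S | S A S | S S; B -> then if | stmt then stmt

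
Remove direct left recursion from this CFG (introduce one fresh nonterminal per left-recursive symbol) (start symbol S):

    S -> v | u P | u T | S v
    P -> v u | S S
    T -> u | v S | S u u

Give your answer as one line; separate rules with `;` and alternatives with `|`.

S -> v S' | u P S' | u T S'; P -> v u | S S; T -> u | v S | S u u; S' -> v S' | ε

Left recursion appears on S.
For S: α = {v}, β = {v, u P, u T}. Rewrite as S → β S' and S' → α S' | ε.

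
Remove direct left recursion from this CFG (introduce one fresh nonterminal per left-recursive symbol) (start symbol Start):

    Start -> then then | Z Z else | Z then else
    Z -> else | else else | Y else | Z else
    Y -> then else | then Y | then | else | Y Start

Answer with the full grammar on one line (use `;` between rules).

Directly left-recursive nonterminals: Z, Y.
For Z: α = {else}, β = {else, else else, Y else}. Rewrite as Z → β Z1 and Z1 → α Z1 | ε.
For Y: α = {Start}, β = {then else, then Y, then, else}. Rewrite as Y → β Y1 and Y1 → α Y1 | ε.

Start -> then then | Z Z else | Z then else; Z -> else Z1 | else else Z1 | Y else Z1; Y -> then else Y1 | then Y Y1 | then Y1 | else Y1; Z1 -> else Z1 | epsilon; Y1 -> Start Y1 | epsilon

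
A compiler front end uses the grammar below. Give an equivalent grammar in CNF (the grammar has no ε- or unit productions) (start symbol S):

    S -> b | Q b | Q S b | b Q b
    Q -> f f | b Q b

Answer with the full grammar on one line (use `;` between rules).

S -> b | Q X1 | Q Y1 | X1 Y2; Q -> X2 X2 | X1 Y3; X1 -> b; X2 -> f; Y1 -> S X1; Y2 -> Q X1; Y3 -> Q X1

Introduce a nonterminal for each terminal appearing in a rule of length ≥ 2: X1 → b, X2 → f.
Binarize each right-hand side of length ≥ 3 by chaining fresh nonterminals (Y1, Y2, …): affected rules were S → Q S X1; S → X1 Q X1; Q → X1 Q X1.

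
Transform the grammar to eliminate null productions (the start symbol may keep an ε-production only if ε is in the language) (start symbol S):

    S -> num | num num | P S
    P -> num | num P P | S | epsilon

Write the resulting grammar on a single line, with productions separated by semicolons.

Nullable nonterminals: {P}.
ε ∉ L(G), so no ε-production is kept.
Add the nullable-subset variants: P → num P P gives num P P | num P.

S -> num | num num | P S; P -> num | num P P | num P | S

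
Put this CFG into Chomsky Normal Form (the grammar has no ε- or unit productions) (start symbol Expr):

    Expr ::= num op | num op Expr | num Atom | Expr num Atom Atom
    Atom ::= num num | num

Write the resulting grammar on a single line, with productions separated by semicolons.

Expr ::= X1 X2 | X1 Y1 | X1 Atom | Expr Y2; Atom ::= X1 X1 | num; X1 ::= num; X2 ::= op; Y1 ::= X2 Expr; Y2 ::= X1 Y3; Y3 ::= Atom Atom

Introduce a nonterminal for each terminal appearing in a rule of length ≥ 2: X1 → num, X2 → op.
Binarize each right-hand side of length ≥ 3 by chaining fresh nonterminals (Y1, Y2, …): affected rules were Expr → X1 X2 Expr; Expr → Expr X1 Atom Atom.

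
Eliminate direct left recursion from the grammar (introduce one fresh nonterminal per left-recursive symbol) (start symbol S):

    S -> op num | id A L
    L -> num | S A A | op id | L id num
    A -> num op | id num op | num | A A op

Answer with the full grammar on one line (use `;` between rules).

Left recursion appears on L, A.
For L: α = {id num}, β = {num, S A A, op id}. Rewrite as L → β L' and L' → α L' | ε.
For A: α = {A op}, β = {num op, id num op, num}. Rewrite as A → β A' and A' → α A' | ε.

S -> op num | id A L; L -> num L' | S A A L' | op id L'; A -> num op A' | id num op A' | num A'; L' -> id num L' | ε; A' -> A op A' | ε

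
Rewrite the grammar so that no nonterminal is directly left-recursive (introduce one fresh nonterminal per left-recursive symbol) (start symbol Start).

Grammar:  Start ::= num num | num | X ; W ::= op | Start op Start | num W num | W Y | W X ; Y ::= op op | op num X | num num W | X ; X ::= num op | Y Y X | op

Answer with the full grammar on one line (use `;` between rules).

Start ::= num num | num | X; W ::= op W1 | Start op Start W1 | num W num W1; Y ::= op op | op num X | num num W | X; X ::= num op | Y Y X | op; W1 ::= Y W1 | X W1 | ε

W is directly left-recursive.
For W: α = {Y, X}, β = {op, Start op Start, num W num}. Rewrite as W → β W1 and W1 → α W1 | ε.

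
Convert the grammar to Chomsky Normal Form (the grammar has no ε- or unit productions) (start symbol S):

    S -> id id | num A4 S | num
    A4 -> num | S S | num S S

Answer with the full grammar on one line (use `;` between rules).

S -> X1 X1 | X2 Y1 | num; A4 -> num | S S | X2 Y2; X1 -> id; X2 -> num; Y1 -> A4 S; Y2 -> S S

Introduce a nonterminal for each terminal appearing in a rule of length ≥ 2: X1 → id, X2 → num.
Binarize each right-hand side of length ≥ 3 by chaining fresh nonterminals (Y1, Y2, …): affected rules were S → X2 A4 S; A4 → X2 S S.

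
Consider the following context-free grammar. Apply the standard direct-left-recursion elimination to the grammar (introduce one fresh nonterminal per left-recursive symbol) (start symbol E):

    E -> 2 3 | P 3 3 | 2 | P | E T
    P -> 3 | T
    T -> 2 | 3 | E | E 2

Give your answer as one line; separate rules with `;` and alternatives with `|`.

Directly left-recursive nonterminal: E.
For E: α = {T}, β = {2 3, P 3 3, 2, P}. Rewrite as E → β E' and E' → α E' | ε.

E -> 2 3 E' | P 3 3 E' | 2 E' | P E'; P -> 3 | T; T -> 2 | 3 | E | E 2; E' -> T E' | ε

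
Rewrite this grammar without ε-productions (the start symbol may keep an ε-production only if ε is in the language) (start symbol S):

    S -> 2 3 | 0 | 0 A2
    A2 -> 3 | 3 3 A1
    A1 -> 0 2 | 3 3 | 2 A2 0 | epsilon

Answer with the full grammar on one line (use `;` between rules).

S -> 2 3 | 0 | 0 A2; A2 -> 3 | 3 3 A1 | 3 3; A1 -> 0 2 | 3 3 | 2 A2 0

Nullable set = {A1}.
ε ∉ L(G), so no ε-production is kept.
Expand every rule over subsets of its nullable positions: A2 → 3 3 A1 gives 3 3 A1 | 3 3.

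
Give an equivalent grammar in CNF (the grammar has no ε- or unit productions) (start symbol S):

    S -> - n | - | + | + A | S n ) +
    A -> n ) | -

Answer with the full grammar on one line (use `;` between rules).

Introduce a nonterminal for each terminal appearing in a rule of length ≥ 2: X1 → -, X2 → n, X3 → +, X4 → ).
Binarize each right-hand side of length ≥ 3 by chaining fresh nonterminals (Y1, Y2, …): affected rules were S → S X2 X4 X3.

S -> X1 X2 | - | + | X3 A | S Y1; A -> X2 X4 | -; X1 -> -; X2 -> n; X3 -> +; X4 -> ); Y1 -> X2 Y2; Y2 -> X4 X3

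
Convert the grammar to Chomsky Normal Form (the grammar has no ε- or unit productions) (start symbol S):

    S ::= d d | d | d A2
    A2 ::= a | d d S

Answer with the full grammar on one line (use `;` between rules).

S ::= X1 X1 | d | X1 A2; A2 ::= a | X1 Y1; X1 ::= d; Y1 ::= X1 S

Introduce a nonterminal for each terminal appearing in a rule of length ≥ 2: X1 → d.
Binarize each right-hand side of length ≥ 3 by chaining fresh nonterminals (Y1, Y2, …): affected rules were A2 → X1 X1 S.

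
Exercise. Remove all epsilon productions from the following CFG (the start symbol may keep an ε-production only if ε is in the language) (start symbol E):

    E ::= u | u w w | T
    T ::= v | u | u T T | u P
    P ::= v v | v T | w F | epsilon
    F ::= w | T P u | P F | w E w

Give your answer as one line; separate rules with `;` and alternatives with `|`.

Nullable set = {P}.
ε ∉ L(G), so no ε-production is kept.
Expand every rule over subsets of its nullable positions: F → T P u gives T P u | T u.

E ::= u | u w w | T; T ::= v | u | u T T | u P; P ::= v v | v T | w F; F ::= w | T P u | T u | P F | w E w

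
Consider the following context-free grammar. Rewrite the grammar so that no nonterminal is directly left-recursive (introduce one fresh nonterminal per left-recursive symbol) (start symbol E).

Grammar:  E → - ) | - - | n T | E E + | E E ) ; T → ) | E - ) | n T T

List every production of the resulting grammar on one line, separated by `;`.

E is directly left-recursive.
For E: α = {E +, E )}, β = {- ), - -, n T}. Rewrite as E → β E' and E' → α E' | ε.

E → - ) E' | - - E' | n T E'; T → ) | E - ) | n T T; E' → E + E' | E ) E' | eps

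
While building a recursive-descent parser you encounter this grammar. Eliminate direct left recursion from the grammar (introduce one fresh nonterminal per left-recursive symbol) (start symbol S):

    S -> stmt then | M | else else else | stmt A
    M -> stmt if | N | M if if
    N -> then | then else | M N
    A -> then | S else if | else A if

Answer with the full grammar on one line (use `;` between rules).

M is directly left-recursive.
For M: α = {if if}, β = {stmt if, N}. Rewrite as M → β M' and M' → α M' | ε.

S -> stmt then | M | else else else | stmt A; M -> stmt if M' | N M'; N -> then | then else | M N; A -> then | S else if | else A if; M' -> if if M' | ε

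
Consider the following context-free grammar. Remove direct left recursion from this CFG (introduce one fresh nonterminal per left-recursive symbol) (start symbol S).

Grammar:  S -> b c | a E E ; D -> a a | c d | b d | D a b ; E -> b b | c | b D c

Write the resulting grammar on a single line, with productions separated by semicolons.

S -> b c | a E E; D -> a a D' | c d D' | b d D'; E -> b b | c | b D c; D' -> a b D' | ε

D is directly left-recursive.
For D: α = {a b}, β = {a a, c d, b d}. Rewrite as D → β D' and D' → α D' | ε.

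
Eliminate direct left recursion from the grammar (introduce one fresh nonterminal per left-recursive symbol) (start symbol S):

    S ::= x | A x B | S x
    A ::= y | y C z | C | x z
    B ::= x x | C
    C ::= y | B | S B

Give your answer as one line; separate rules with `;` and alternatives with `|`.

S ::= x S' | A x B S'; A ::= y | y C z | C | x z; B ::= x x | C; C ::= y | B | S B; S' ::= x S' | eps

S is directly left-recursive.
For S: α = {x}, β = {x, A x B}. Rewrite as S → β S' and S' → α S' | ε.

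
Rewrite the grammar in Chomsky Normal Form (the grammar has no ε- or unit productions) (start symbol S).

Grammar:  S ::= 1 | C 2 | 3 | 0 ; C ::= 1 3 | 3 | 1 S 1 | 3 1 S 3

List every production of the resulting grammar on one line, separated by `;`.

Introduce a nonterminal for each terminal appearing in a rule of length ≥ 2: X1 → 2, X2 → 1, X3 → 3.
Binarize each right-hand side of length ≥ 3 by chaining fresh nonterminals (Y1, Y2, …): affected rules were C → X2 S X2; C → X3 X2 S X3.

S ::= 1 | C X1 | 3 | 0; C ::= X2 X3 | 3 | X2 Y1 | X3 Y2; X1 ::= 2; X2 ::= 1; X3 ::= 3; Y1 ::= S X2; Y2 ::= X2 Y3; Y3 ::= S X3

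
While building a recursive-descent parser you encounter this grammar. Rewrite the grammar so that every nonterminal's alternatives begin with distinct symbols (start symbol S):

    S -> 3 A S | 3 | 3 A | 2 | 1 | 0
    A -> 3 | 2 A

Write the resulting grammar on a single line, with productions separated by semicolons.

S -> 2 | 1 | 0 | 3 S'; A -> 3 | 2 A; S' -> eps | A S''; S'' -> S | eps

S has alternatives sharing prefix '3': factor to S → 3 S' with S' → A S | ε | A.
S' has alternatives sharing prefix 'A': factor to S' → A S'' with S'' → S | ε.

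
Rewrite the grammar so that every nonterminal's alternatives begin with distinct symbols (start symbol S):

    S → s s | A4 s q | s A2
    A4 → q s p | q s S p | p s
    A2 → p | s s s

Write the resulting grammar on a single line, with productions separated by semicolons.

S → A4 s q | s S'; A4 → p s | q s A4'; A2 → p | s s s; S' → s | A2; A4' → p | S p

S has alternatives sharing prefix 's': factor to S → s S' with S' → s | A2.
A4 has alternatives sharing prefix 'q s': factor to A4 → q s A4' with A4' → p | S p.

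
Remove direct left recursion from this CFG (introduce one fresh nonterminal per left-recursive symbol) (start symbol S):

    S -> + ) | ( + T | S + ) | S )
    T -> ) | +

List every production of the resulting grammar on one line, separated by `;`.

S -> + ) S' | ( + T S'; T -> ) | +; S' -> + ) S' | ) S' | ε

Left recursion appears on S.
For S: α = {+ ), )}, β = {+ ), ( + T}. Rewrite as S → β S' and S' → α S' | ε.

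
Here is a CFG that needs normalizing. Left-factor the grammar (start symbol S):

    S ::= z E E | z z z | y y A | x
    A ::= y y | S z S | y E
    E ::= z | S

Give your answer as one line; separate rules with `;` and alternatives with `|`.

S has alternatives sharing prefix 'z': factor to S → z S' with S' → E E | z z.
A has alternatives sharing prefix 'y': factor to A → y A' with A' → y | E.

S ::= y y A | x | z S'; A ::= S z S | y A'; E ::= z | S; S' ::= E E | z z; A' ::= y | E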